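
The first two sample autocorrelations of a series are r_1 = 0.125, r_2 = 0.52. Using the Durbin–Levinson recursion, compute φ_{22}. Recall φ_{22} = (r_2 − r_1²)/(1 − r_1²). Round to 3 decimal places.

φ_{22} = (r_2 − r_1²) / (1 − r_1²)
r_1² = (0.125)² = 0.015625
Numerator = 0.52 − 0.0156 = 0.5044; denominator = 1 − 0.0156 = 0.9844
φ_{22} = 0.5044 / 0.9844 = 0.512

0.512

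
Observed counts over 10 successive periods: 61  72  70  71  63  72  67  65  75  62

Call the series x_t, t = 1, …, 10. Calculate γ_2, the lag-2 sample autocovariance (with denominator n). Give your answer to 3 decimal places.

0.392

Mean x̄ = (61 + 72 + 70 + 71 + 63 + 72 + 67 + 65 + 75 + 62)/10 = 67.8000
Σ_{t=1}^{8}(x_t−x̄)(x_{t+2}−x̄) = 3.9200
γ_2 = 3.9200 / 10 = 0.392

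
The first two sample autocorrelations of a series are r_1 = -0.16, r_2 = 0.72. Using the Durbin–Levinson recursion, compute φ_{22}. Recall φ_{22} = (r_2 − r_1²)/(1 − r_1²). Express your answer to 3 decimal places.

φ_{22} = (r_2 − r_1²) / (1 − r_1²)
r_1² = (-0.16)² = 0.0256
Numerator = 0.72 − 0.0256 = 0.6944; denominator = 1 − 0.0256 = 0.9744
φ_{22} = 0.6944 / 0.9744 = 0.713

0.713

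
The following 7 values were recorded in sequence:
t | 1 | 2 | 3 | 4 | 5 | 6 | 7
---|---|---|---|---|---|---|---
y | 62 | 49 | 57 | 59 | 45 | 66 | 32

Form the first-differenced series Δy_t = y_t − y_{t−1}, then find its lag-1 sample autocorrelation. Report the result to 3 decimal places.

First differences Δy: -13, 8, 2, -14, 21, -34
Mean of differences = -5.0000
Numerator Σ(Δy_t−Δȳ)(Δy_{t+1}−Δȳ) = -1064.0000
Denominator Σ(Δy_t−Δȳ)² = 1880.0000
r_1(Δy) = -1064.0000 / 1880.0000 = -0.566

-0.566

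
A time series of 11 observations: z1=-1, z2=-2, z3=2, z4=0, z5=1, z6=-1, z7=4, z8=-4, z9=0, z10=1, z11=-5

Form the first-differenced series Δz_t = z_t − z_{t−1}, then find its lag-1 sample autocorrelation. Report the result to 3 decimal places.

-0.595

First differences Δz: -1, 4, -2, 1, -2, 5, -8, 4, 1, -6
Mean of differences = -0.4000
Numerator Σ(Δz_t−Δz̄)(Δz_{t+1}−Δz̄) = -98.9600
Denominator Σ(Δz_t−Δz̄)² = 166.4000
r_1(Δz) = -98.9600 / 166.4000 = -0.595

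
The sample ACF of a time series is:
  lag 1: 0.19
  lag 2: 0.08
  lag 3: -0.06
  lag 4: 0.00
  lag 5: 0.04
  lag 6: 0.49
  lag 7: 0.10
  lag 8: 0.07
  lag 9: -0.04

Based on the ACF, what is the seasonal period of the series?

The largest autocorrelation is r_6 = 0.49; the remaining lags stay at or below 0.19.
The dominant spike at lag 6 indicates a seasonal period of 6.

6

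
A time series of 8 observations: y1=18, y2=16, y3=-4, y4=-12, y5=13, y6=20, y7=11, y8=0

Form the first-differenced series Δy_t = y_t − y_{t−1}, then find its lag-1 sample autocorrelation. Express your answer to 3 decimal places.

0.148

First differences Δy: -2, -20, -8, 25, 7, -9, -11
Mean of differences = -2.5714
Numerator Σ(Δy_t−Δȳ)(Δy_{t+1}−Δȳ) = 191.5306
Denominator Σ(Δy_t−Δȳ)² = 1297.7143
r_1(Δy) = 191.5306 / 1297.7143 = 0.148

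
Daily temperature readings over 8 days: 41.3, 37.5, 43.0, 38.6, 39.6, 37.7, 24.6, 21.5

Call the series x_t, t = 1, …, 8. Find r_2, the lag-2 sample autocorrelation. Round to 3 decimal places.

0.028

Mean x̄ = (41.3 + 37.5 + 43.0 + 38.6 + 39.6 + 37.7 + 24.6 + 21.5)/8 = 35.4750
Deviations from mean: 5.8250, 2.0250, 7.5250, 3.1250, 4.1250, 2.2250, -10.8750, -13.9750
Σ(x_t−x̄)(x_{t+2}−x̄) = (43.8331) + (6.3281) + (31.0406) + (6.9531) + (-44.8594) + (-31.0944) = 12.2013
Denominator Σ(x_t−x̄)² = 439.9550
r_2 = 12.2013 / 439.9550 = 0.028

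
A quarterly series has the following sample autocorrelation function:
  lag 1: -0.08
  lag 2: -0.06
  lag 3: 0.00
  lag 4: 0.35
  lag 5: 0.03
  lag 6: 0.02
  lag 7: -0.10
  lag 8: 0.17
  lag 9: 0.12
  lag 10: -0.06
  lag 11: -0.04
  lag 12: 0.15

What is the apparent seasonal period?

4

The largest autocorrelation is r_4 = 0.35, with weaker echoes at lags 8 (0.17) and 12 (0.15); the remaining lags stay at or below 0.12.
The dominant spike at lag 4 indicates a seasonal period of 4.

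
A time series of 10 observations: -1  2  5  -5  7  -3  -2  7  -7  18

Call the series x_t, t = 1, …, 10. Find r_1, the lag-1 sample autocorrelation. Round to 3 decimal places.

Mean x̄ = (-1 + 2 + 5 − 5 + 7 − 3 − 2 + 7 − 7 + 18)/10 = 2.1000
Numerator Σ_{t=1}^{9}(x_t−x̄)(x_{t+1}−x̄) = -268.8100
Denominator Σ(x_t−x̄)² = 494.9000
r_1 = -268.8100 / 494.9000 = -0.543

-0.543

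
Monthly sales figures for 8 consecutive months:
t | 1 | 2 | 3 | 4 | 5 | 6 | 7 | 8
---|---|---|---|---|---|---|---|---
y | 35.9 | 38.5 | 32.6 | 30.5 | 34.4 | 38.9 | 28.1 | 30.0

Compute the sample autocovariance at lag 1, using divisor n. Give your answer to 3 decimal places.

Mean ȳ = (35.9 + 38.5 + 32.6 + 30.5 + 34.4 + 38.9 + 28.1 + 30.0)/8 = 33.6125
Deviations: 2.2875, 4.8875, -1.0125, -3.1125, 0.7875, 5.2875, -5.5125, -3.6125
Σ_{t=1}^{7}(y_t−ȳ)(y_{t+1}−ȳ) = 1.8623
γ_1 = 1.8623 / 8 = 0.233

0.233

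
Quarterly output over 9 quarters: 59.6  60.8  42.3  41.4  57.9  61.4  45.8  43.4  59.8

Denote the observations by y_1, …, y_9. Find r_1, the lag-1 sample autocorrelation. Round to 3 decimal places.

Mean ȳ = (59.6 + 60.8 + 42.3 + 41.4 + 57.9 + 61.4 + 45.8 + 43.4 + 59.8)/9 = 52.4889
Numerator Σ_{t=1}^{8}(y_t−ȳ)(y_{t+1}−ȳ) = 10.3588
Denominator Σ(y_t−ȳ)² = 635.9089
r_1 = 10.3588 / 635.9089 = 0.016

0.016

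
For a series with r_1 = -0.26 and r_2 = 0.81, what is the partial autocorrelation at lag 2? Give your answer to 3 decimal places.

0.796

φ_{22} = (r_2 − r_1²) / (1 − r_1²)
r_1² = (-0.26)² = 0.0676
Numerator = 0.81 − 0.0676 = 0.7424; denominator = 1 − 0.0676 = 0.9324
φ_{22} = 0.7424 / 0.9324 = 0.796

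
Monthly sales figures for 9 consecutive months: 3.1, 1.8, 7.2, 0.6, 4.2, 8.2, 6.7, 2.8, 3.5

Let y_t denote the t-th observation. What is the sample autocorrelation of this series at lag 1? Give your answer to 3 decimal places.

-0.148

Mean ȳ = (3.1 + 1.8 + 7.2 + 0.6 + 4.2 + 8.2 + 6.7 + 2.8 + 3.5)/9 = 4.2333
Numerator Σ_{t=1}^{8}(y_t−ȳ)(y_{t+1}−ȳ) = -7.9511
Denominator Σ(y_t−ȳ)² = 53.6200
r_1 = -7.9511 / 53.6200 = -0.148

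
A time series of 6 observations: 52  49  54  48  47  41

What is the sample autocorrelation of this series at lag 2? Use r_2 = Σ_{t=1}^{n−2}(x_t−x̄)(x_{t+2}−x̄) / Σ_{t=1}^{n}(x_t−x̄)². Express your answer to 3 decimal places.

0.143

Mean x̄ = (52 + 49 + 54 + 48 + 47 + 41)/6 = 48.5000
Σ(x_t−x̄)(x_{t+2}−x̄) = (19.2500) + (-0.2500) + (-8.2500) + (3.7500) = 14.5000
Denominator Σ(x_t−x̄)² = 101.5000
r_2 = 14.5000 / 101.5000 = 0.143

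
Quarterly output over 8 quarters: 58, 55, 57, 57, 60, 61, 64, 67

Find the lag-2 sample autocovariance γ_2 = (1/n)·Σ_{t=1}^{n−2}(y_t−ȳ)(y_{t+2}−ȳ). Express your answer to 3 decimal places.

Mean ȳ = (58 + 55 + 57 + 57 + 60 + 61 + 64 + 67)/8 = 59.8750
Deviations: -1.8750, -4.8750, -2.8750, -2.8750, 0.1250, 1.1250, 4.1250, 7.1250
Σ_{t=1}^{6}(y_t−ȳ)(y_{t+2}−ȳ) = 24.3438
γ_2 = 24.3438 / 8 = 3.043

3.043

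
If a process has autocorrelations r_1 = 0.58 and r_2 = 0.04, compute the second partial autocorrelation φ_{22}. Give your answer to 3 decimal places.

φ_{22} = (r_2 − r_1²) / (1 − r_1²)
r_1² = (0.58)² = 0.3364
Numerator = 0.04 − 0.3364 = -0.2964; denominator = 1 − 0.3364 = 0.6636
φ_{22} = -0.2964 / 0.6636 = -0.447

-0.447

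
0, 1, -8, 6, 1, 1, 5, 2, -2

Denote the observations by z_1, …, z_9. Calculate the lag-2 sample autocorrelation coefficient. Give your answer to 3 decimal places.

-0.024

Mean z̄ = (0 + 1 − 8 + 6 + 1 + 1 + 5 + 2 − 2)/9 = 0.6667
Numerator Σ_{t=1}^{7}(z_t−z̄)(z_{t+2}−z̄) = -3.2222
Denominator Σ(z_t−z̄)² = 132.0000
r_2 = -3.2222 / 132.0000 = -0.024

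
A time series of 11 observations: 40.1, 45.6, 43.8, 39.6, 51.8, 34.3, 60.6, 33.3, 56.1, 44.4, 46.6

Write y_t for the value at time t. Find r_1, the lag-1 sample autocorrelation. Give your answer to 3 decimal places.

-0.823

Mean ȳ = (40.1 + 45.6 + 43.8 + 39.6 + 51.8 + 34.3 + 60.6 + 33.3 + 56.1 + 44.4 + 46.6)/11 = 45.1091
Numerator Σ_{t=1}^{10}(y_t−ȳ)(y_{t+1}−ȳ) = -594.0928
Denominator Σ(y_t−ȳ)² = 721.9491
r_1 = -594.0928 / 721.9491 = -0.823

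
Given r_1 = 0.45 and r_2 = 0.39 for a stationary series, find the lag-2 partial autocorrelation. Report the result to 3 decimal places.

φ_{22} = (r_2 − r_1²) / (1 − r_1²)
r_1² = (0.45)² = 0.2025
Numerator = 0.39 − 0.2025 = 0.1875; denominator = 1 − 0.2025 = 0.7975
φ_{22} = 0.1875 / 0.7975 = 0.235

0.235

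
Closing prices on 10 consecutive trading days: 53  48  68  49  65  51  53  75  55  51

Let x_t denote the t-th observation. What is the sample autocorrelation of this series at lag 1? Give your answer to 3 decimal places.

-0.438

Mean x̄ = (53 + 48 + 68 + 49 + 65 + 51 + 53 + 75 + 55 + 51)/10 = 56.8000
Numerator Σ_{t=1}^{9}(x_t−x̄)(x_{t+1}−x̄) = -333.4400
Denominator Σ(x_t−x̄)² = 761.6000
r_1 = -333.4400 / 761.6000 = -0.438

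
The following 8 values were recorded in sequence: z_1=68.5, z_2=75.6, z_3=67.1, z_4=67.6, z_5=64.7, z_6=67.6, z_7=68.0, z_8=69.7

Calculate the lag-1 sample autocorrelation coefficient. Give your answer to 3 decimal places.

Mean z̄ = (68.5 + 75.6 + 67.1 + 67.6 + 64.7 + 67.6 + 68.0 + 69.7)/8 = 68.6000
Deviations from mean: -0.1000, 7.0000, -1.5000, -1.0000, -3.9000, -1.0000, -0.6000, 1.1000
Numerator Σ_{t=1}^{7}(z_t−z̄)(z_{t+1}−z̄) = -1.9600
Denominator Σ(z_t−z̄)² = 70.0400
r_1 = -1.9600 / 70.0400 = -0.028

-0.028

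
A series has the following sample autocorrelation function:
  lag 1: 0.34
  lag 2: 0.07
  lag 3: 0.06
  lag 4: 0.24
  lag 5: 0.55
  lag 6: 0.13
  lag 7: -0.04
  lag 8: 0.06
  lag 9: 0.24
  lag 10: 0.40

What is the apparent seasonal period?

The largest autocorrelation is r_5 = 0.55, with a weaker echo at lag 10 (0.40); the remaining lags stay at or below 0.34. The elevated value at lag 1 (0.34), dropping to 0.07 at lag 2, reflects decaying short-term dependence rather than seasonality.
The dominant spike at lag 5 indicates a seasonal period of 5.

5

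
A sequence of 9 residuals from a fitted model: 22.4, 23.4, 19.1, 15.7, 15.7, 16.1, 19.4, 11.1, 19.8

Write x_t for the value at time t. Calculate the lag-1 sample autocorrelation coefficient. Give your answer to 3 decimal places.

0.107

Mean x̄ = (22.4 + 23.4 + 19.1 + 15.7 + 15.7 + 16.1 + 19.4 + 11.1 + 19.8)/9 = 18.0778
Numerator Σ_{t=1}^{8}(x_t−x̄)(x_{t+1}−x̄) = 12.5117
Denominator Σ(x_t−x̄)² = 116.6756
r_1 = 12.5117 / 116.6756 = 0.107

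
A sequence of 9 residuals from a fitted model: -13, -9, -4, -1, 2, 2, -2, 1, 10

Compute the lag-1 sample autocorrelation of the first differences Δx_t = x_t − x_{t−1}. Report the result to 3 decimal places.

0.222

First differences Δx: 4, 5, 3, 3, 0, -4, 3, 9
Mean of differences = 2.8750
Numerator Σ(Δx_t−Δx̄)(Δx_{t+1}−Δx̄) = 21.9844
Denominator Σ(Δx_t−Δx̄)² = 98.8750
r_1(Δx) = 21.9844 / 98.8750 = 0.222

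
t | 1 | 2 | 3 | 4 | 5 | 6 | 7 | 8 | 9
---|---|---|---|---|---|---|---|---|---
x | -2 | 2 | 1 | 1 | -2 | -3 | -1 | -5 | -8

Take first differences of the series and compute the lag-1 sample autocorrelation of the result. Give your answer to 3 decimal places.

First differences Δx: 4, -1, 0, -3, -1, 2, -4, -3
Mean of differences = -0.7500
Numerator Σ(Δx_t−Δx̄)(Δx_{t+1}−Δx̄) = -4.8125
Denominator Σ(Δx_t−Δx̄)² = 51.5000
r_1(Δx) = -4.8125 / 51.5000 = -0.093

-0.093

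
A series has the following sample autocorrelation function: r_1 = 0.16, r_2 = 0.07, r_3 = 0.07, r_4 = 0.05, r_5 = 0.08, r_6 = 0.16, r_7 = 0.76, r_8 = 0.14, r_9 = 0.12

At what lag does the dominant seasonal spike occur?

7

The largest autocorrelation is r_7 = 0.76; the remaining lags stay at or below 0.16.
The dominant spike at lag 7 indicates a seasonal period of 7.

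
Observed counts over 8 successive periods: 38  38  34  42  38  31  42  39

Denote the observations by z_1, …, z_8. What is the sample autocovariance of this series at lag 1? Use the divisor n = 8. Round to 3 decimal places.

Mean z̄ = (38 + 38 + 34 + 42 + 38 + 31 + 42 + 39)/8 = 37.7500
Σ_{t=1}^{7}(z_t−z̄)(z_{t+1}−z̄) = -40.8125
γ_1 = -40.8125 / 8 = -5.102

-5.102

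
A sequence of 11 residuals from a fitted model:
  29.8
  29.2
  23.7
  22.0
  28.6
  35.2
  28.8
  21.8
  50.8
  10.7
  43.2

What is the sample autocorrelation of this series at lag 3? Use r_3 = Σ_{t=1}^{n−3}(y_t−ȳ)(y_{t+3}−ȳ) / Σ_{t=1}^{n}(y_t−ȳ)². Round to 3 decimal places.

0.005

Mean ȳ = (29.8 + 29.2 + 23.7 + 22.0 + 28.6 + 35.2 + 28.8 + 21.8 + 50.8 + 10.7 + 43.2)/11 = 29.4364
Numerator Σ_{t=1}^{8}(y_t−ȳ)(y_{t+3}−ȳ) = 5.5015
Denominator Σ(y_t−ȳ)² = 1177.9255
r_3 = 5.5015 / 1177.9255 = 0.005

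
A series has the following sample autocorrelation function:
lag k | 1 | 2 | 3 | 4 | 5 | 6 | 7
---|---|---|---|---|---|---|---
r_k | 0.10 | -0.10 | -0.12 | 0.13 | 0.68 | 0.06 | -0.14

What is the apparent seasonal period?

5

The largest autocorrelation is r_5 = 0.68; the remaining lags stay at or below 0.13.
The dominant spike at lag 5 indicates a seasonal period of 5.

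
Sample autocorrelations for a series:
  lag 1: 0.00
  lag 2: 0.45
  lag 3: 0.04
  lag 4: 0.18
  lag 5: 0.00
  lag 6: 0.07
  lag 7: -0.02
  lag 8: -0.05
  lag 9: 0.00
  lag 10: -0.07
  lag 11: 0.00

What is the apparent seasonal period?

The largest autocorrelation is r_2 = 0.45, with a weaker echo at lag 4 (0.18); the remaining lags stay at or below 0.07.
The dominant spike at lag 2 indicates a seasonal period of 2.

2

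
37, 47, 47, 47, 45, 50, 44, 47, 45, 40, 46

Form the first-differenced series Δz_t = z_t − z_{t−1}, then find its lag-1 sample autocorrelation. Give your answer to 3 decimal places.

-0.340

First differences Δz: 10, 0, 0, -2, 5, -6, 3, -2, -5, 6
Mean of differences = 0.9000
Numerator Σ(Δz_t−Δz̄)(Δz_{t+1}−Δz̄) = -78.5100
Denominator Σ(Δz_t−Δz̄)² = 230.9000
r_1(Δz) = -78.5100 / 230.9000 = -0.340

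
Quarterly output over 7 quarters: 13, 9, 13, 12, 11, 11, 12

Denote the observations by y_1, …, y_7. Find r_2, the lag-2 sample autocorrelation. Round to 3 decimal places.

-0.031

Mean ȳ = (13 + 9 + 13 + 12 + 11 + 11 + 12)/7 = 11.5714
Deviations from mean: 1.4286, -2.5714, 1.4286, 0.4286, -0.5714, -0.5714, 0.4286
Σ(y_t−ȳ)(y_{t+2}−ȳ) = (2.0408) + (-1.1020) + (-0.8163) + (-0.2449) + (-0.2449) = -0.3673
Denominator Σ(y_t−ȳ)² = 11.7143
r_2 = -0.3673 / 11.7143 = -0.031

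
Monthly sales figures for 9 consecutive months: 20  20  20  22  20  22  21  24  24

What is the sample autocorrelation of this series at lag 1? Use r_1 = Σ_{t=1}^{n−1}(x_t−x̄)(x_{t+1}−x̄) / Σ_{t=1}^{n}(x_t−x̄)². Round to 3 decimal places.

Mean x̄ = (20 + 20 + 20 + 22 + 20 + 22 + 21 + 24 + 24)/9 = 21.4444
Numerator Σ_{t=1}^{8}(x_t−x̄)(x_{t+1}−x̄) = 6.9136
Denominator Σ(x_t−x̄)² = 22.2222
r_1 = 6.9136 / 22.2222 = 0.311

0.311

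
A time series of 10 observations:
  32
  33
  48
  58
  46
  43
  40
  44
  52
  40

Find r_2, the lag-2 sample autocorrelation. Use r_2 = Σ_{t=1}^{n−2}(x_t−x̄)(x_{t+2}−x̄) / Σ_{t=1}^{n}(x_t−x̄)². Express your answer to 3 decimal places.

-0.420

Mean x̄ = (32 + 33 + 48 + 58 + 46 + 43 + 40 + 44 + 52 + 40)/10 = 43.6000
Numerator Σ_{t=1}^{8}(x_t−x̄)(x_{t+2}−x̄) = -242.3200
Denominator Σ(x_t−x̄)² = 576.4000
r_2 = -242.3200 / 576.4000 = -0.420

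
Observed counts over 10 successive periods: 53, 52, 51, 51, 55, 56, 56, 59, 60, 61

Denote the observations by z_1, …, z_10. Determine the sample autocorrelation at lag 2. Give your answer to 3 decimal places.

Mean z̄ = (53 + 52 + 51 + 51 + 55 + 56 + 56 + 59 + 60 + 61)/10 = 55.4000
Numerator Σ_{t=1}^{8}(z_t−z̄)(z_{t+2}−z̄) = 49.4800
Denominator Σ(z_t−z̄)² = 122.4000
r_2 = 49.4800 / 122.4000 = 0.404

0.404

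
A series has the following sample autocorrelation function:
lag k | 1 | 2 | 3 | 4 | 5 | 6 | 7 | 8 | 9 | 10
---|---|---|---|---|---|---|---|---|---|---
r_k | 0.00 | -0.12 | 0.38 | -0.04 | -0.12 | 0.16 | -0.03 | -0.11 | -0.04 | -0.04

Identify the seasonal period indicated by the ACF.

The largest autocorrelation is r_3 = 0.38, with a weaker echo at lag 6 (0.16); the remaining lags stay at or below 0.00.
The dominant spike at lag 3 indicates a seasonal period of 3.

3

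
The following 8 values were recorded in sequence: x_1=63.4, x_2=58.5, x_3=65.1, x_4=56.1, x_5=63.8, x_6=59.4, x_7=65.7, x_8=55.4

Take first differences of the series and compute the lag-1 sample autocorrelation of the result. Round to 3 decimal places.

First differences Δx: -4.9, 6.6, -9.0, 7.7, -4.4, 6.3, -10.3
Mean of differences = -1.1429
Numerator Σ(Δx_t−Δx̄)(Δx_{t+1}−Δx̄) = -280.6076
Denominator Σ(Δx_t−Δx̄)² = 363.8571
r_1(Δx) = -280.6076 / 363.8571 = -0.771

-0.771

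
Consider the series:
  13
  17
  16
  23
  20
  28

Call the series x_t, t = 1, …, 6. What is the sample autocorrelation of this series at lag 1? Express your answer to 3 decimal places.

Mean x̄ = (13 + 17 + 16 + 23 + 20 + 28)/6 = 19.5000
Σ(x_t−x̄)(x_{t+1}−x̄) = (16.2500) + (8.7500) + (-12.2500) + (1.7500) + (4.2500) = 18.7500
Denominator Σ(x_t−x̄)² = 145.5000
r_1 = 18.7500 / 145.5000 = 0.129

0.129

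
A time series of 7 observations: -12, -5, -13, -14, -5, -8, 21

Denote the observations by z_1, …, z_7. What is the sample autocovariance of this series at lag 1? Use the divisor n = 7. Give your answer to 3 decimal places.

-1.268

Mean z̄ = (-12 − 5 − 13 − 14 − 5 − 8 + 21)/7 = -5.1429
Deviations: -6.8571, 0.1429, -7.8571, -8.8571, 0.1429, -2.8571, 26.1429
Σ_{t=1}^{6}(z_t−z̄)(z_{t+1}−z̄) = -8.8776
γ_1 = -8.8776 / 7 = -1.268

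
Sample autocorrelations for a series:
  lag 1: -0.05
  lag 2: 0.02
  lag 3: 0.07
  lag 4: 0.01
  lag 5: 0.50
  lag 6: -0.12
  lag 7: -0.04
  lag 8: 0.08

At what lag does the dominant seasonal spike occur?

The largest autocorrelation is r_5 = 0.50; the remaining lags stay at or below 0.08.
The dominant spike at lag 5 indicates a seasonal period of 5.

5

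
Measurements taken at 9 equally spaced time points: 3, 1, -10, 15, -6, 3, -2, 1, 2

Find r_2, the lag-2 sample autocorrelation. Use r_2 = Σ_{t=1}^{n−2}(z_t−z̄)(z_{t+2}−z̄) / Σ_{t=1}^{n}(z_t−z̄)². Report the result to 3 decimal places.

Mean z̄ = (3 + 1 − 10 + 15 − 6 + 3 − 2 + 1 + 2)/9 = 0.7778
Σ(z_t−z̄)(z_{t+2}−z̄) = (-23.9506) + (3.1605) + (73.0494) + (31.6049) + (18.8272) + (0.4938) + (-3.3951) = 99.7901
Denominator Σ(z_t−z̄)² = 383.5556
r_2 = 99.7901 / 383.5556 = 0.260

0.260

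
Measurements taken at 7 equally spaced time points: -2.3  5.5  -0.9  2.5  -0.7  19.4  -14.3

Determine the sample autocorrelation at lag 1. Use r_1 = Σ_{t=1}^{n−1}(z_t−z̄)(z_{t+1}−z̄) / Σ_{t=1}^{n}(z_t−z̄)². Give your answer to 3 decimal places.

-0.569

Mean z̄ = (-2.3 + 5.5 − 0.9 + 2.5 − 0.7 + 19.4 − 14.3)/7 = 1.3143
Deviations from mean: -3.6143, 4.1857, -2.2143, 1.1857, -2.0143, 18.0857, -15.6143
Numerator Σ_{t=1}^{6}(z_t−z̄)(z_{t+1}−z̄) = -348.2359
Denominator Σ(z_t−z̄)² = 611.8486
r_1 = -348.2359 / 611.8486 = -0.569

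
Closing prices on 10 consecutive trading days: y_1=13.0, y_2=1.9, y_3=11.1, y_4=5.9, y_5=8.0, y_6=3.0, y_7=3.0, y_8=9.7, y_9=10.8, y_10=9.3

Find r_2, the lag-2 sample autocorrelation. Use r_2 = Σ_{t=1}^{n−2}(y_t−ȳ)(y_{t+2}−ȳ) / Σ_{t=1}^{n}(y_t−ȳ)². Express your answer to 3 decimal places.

Mean ȳ = (13.0 + 1.9 + 11.1 + 5.9 + 8.0 + 3.0 + 3.0 + 9.7 + 10.8 + 9.3)/10 = 7.5700
Numerator Σ_{t=1}^{8}(y_t−ȳ)(y_{t+2}−ȳ) = 15.0112
Denominator Σ(y_t−ȳ)² = 136.8010
r_2 = 15.0112 / 136.8010 = 0.110

0.110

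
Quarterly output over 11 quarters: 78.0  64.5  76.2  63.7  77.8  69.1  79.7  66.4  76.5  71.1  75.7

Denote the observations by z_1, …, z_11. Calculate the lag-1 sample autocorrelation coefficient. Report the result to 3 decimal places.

Mean z̄ = (78.0 + 64.5 + 76.2 + 63.7 + 77.8 + 69.1 + 79.7 + 66.4 + 76.5 + 71.1 + 75.7)/11 = 72.6091
Numerator Σ_{t=1}^{10}(z_t−z̄)(z_{t+1}−z̄) = -272.8937
Denominator Σ(z_t−z̄)² = 342.1491
r_1 = -272.8937 / 342.1491 = -0.798

-0.798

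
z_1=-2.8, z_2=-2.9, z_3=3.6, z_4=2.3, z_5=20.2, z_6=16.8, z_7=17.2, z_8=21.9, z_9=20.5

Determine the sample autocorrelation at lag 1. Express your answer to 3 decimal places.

0.614

Mean z̄ = (-2.8 − 2.9 + 3.6 + 2.3 + 20.2 + 16.8 + 17.2 + 21.9 + 20.5)/9 = 10.7556
Numerator Σ_{t=1}^{8}(z_t−z̄)(z_{t+1}−z̄) = 539.9236
Denominator Σ(z_t−z̄)² = 879.3422
r_1 = 539.9236 / 879.3422 = 0.614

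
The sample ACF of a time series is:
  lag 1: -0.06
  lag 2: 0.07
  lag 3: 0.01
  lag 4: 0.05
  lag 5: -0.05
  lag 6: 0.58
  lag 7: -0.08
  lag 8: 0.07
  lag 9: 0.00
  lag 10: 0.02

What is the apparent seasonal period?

The largest autocorrelation is r_6 = 0.58; the remaining lags stay at or below 0.07.
The dominant spike at lag 6 indicates a seasonal period of 6.

6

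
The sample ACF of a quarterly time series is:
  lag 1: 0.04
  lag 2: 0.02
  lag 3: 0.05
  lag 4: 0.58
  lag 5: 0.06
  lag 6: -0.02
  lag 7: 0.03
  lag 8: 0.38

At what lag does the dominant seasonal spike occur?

4

The largest autocorrelation is r_4 = 0.58, with a weaker echo at lag 8 (0.38); the remaining lags stay at or below 0.06.
The dominant spike at lag 4 indicates a seasonal period of 4.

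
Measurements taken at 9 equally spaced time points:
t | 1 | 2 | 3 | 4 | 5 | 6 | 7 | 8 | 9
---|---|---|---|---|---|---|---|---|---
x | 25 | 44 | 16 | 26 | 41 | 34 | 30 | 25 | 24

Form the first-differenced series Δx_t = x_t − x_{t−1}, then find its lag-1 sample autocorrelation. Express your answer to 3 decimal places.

-0.459

First differences Δx: 19, -28, 10, 15, -7, -4, -5, -1
Mean of differences = -0.1250
Numerator Σ(Δx_t−Δx̄)(Δx_{t+1}−Δx̄) = -716.3906
Denominator Σ(Δx_t−Δx̄)² = 1560.8750
r_1(Δx) = -716.3906 / 1560.8750 = -0.459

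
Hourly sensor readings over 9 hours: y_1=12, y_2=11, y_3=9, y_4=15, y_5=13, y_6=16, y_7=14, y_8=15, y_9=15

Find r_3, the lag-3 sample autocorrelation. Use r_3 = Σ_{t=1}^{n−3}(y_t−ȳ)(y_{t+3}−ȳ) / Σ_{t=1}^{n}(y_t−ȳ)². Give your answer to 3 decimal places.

-0.190

Mean ȳ = (12 + 11 + 9 + 15 + 13 + 16 + 14 + 15 + 15)/9 = 13.3333
Σ(y_t−ȳ)(y_{t+3}−ȳ) = (-2.2222) + (0.7778) + (-11.5556) + (1.1111) + (-0.5556) + (4.4444) = -8.0000
Denominator Σ(y_t−ȳ)² = 42.0000
r_3 = -8.0000 / 42.0000 = -0.190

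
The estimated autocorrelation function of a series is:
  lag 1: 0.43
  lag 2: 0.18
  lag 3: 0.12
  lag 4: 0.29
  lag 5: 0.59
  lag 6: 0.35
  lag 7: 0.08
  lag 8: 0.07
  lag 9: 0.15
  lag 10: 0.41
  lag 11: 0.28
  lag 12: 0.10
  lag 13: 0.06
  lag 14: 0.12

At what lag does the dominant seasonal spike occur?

The largest autocorrelation is r_5 = 0.59; the remaining lags stay at or below 0.43. The elevated value at lag 1 (0.43), dropping to 0.18 at lag 2, reflects decaying short-term dependence rather than seasonality.
The dominant spike at lag 5 indicates a seasonal period of 5.

5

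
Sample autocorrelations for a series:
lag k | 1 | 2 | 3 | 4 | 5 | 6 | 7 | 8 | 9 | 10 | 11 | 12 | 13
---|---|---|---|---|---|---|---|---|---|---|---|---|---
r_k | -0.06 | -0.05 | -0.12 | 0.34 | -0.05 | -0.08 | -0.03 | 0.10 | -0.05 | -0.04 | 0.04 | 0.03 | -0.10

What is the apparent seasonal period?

4

The largest autocorrelation is r_4 = 0.34; the remaining lags stay at or below 0.10.
The dominant spike at lag 4 indicates a seasonal period of 4.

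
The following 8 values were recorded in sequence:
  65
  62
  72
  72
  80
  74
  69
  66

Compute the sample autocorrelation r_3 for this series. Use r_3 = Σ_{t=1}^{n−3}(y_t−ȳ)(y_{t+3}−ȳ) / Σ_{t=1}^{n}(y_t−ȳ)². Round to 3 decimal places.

Mean ȳ = (65 + 62 + 72 + 72 + 80 + 74 + 69 + 66)/8 = 70.0000
Deviations from mean: -5.0000, -8.0000, 2.0000, 2.0000, 10.0000, 4.0000, -1.0000, -4.0000
Σ(y_t−ȳ)(y_{t+3}−ȳ) = (-10.0000) + (-80.0000) + (8.0000) + (-2.0000) + (-40.0000) = -124.0000
Denominator Σ(y_t−ȳ)² = 230.0000
r_3 = -124.0000 / 230.0000 = -0.539

-0.539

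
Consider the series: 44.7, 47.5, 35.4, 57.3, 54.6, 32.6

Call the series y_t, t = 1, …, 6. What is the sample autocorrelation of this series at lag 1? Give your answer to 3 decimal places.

-0.301

Mean ȳ = (44.7 + 47.5 + 35.4 + 57.3 + 54.6 + 32.6)/6 = 45.3500
Σ(y_t−ȳ)(y_{t+1}−ȳ) = (-1.3975) + (-21.3925) + (-118.9025) + (110.5375) + (-117.9375) = -149.0925
Denominator Σ(y_t−ȳ)² = 494.9750
r_1 = -149.0925 / 494.9750 = -0.301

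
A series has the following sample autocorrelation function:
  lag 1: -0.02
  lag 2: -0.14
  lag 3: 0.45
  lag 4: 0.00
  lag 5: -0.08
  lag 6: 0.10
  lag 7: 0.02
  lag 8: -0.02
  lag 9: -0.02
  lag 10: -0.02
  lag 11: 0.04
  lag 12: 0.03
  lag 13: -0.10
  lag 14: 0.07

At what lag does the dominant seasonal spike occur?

The largest autocorrelation is r_3 = 0.45; the remaining lags stay at or below 0.10.
The dominant spike at lag 3 indicates a seasonal period of 3.

3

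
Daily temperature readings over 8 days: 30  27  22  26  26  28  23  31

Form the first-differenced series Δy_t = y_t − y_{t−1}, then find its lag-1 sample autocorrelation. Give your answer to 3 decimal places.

-0.381

First differences Δy: -3, -5, 4, 0, 2, -5, 8
Mean of differences = 0.1429
Numerator Σ(Δy_t−Δȳ)(Δy_{t+1}−Δȳ) = -54.4490
Denominator Σ(Δy_t−Δȳ)² = 142.8571
r_1(Δy) = -54.4490 / 142.8571 = -0.381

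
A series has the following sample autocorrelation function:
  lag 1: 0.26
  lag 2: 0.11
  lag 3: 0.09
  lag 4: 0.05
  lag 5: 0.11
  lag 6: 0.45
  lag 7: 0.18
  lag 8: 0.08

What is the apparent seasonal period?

The largest autocorrelation is r_6 = 0.45; the remaining lags stay at or below 0.26. The elevated value at lag 1 (0.26), dropping to 0.11 at lag 2, reflects decaying short-term dependence rather than seasonality.
The dominant spike at lag 6 indicates a seasonal period of 6.

6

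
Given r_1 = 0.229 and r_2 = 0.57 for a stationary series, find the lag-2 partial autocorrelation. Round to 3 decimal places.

φ_{22} = (r_2 − r_1²) / (1 − r_1²)
r_1² = (0.229)² = 0.052441
Numerator = 0.57 − 0.0524 = 0.5176; denominator = 1 − 0.0524 = 0.9476
φ_{22} = 0.5176 / 0.9476 = 0.546

0.546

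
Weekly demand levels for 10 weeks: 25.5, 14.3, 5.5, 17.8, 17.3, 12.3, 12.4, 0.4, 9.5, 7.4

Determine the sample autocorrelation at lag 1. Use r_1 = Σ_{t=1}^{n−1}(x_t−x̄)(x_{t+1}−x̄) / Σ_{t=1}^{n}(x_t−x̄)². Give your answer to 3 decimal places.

0.106

Mean x̄ = (25.5 + 14.3 + 5.5 + 17.8 + 17.3 + 12.3 + 12.4 + 0.4 + 9.5 + 7.4)/10 = 12.2400
Numerator Σ_{t=1}^{9}(x_t−x̄)(x_{t+1}−x̄) = 48.2124
Denominator Σ(x_t−x̄)² = 453.1640
r_1 = 48.2124 / 453.1640 = 0.106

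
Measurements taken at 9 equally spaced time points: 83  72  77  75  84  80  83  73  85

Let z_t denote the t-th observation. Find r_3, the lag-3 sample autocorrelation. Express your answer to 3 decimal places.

-0.469

Mean z̄ = (83 + 72 + 77 + 75 + 84 + 80 + 83 + 73 + 85)/9 = 79.1111
Σ(z_t−z̄)(z_{t+3}−z̄) = (-15.9877) + (-34.7654) + (-1.8765) + (-15.9877) + (-29.8765) + (5.2346) = -93.2593
Denominator Σ(z_t−z̄)² = 198.8889
r_3 = -93.2593 / 198.8889 = -0.469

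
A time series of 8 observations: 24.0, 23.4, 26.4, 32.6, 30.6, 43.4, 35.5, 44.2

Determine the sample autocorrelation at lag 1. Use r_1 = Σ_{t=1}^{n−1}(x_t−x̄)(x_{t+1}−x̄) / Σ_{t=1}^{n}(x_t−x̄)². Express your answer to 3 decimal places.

0.389

Mean x̄ = (24.0 + 23.4 + 26.4 + 32.6 + 30.6 + 43.4 + 35.5 + 44.2)/8 = 32.5125
Deviations from mean: -8.5125, -9.1125, -6.1125, 0.0875, -1.9125, 10.8875, 2.9875, 11.6875
Σ(x_t−x̄)(x_{t+1}−x̄) = (77.5702) + (55.7002) + (-0.5348) + (-0.1673) + (-20.8223) + (32.5264) + (34.9164) = 179.1886
Denominator Σ(x_t−x̄)² = 460.5888
r_1 = 179.1886 / 460.5888 = 0.389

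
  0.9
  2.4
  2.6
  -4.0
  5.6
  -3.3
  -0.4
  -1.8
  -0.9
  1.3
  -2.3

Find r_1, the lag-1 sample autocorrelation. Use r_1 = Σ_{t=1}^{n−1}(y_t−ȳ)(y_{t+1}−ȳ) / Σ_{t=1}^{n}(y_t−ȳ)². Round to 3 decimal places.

Mean ȳ = (0.9 + 2.4 + 2.6 − 4.0 + 5.6 − 3.3 − 0.4 − 1.8 − 0.9 + 1.3 − 2.3)/11 = 0.0091
Numerator Σ_{t=1}^{10}(y_t−ȳ)(y_{t+1}−ȳ) = -43.3937
Denominator Σ(y_t−ȳ)² = 82.7691
r_1 = -43.3937 / 82.7691 = -0.524

-0.524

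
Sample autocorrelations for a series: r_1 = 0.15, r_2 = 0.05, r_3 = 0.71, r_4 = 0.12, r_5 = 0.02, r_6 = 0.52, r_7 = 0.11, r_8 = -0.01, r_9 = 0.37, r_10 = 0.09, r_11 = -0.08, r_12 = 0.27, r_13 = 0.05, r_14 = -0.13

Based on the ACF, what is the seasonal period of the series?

3

The largest autocorrelation is r_3 = 0.71, with weaker echoes at lags 6 (0.52), 9 (0.37) and 12 (0.27); the remaining lags stay at or below 0.15.
The dominant spike at lag 3 indicates a seasonal period of 3.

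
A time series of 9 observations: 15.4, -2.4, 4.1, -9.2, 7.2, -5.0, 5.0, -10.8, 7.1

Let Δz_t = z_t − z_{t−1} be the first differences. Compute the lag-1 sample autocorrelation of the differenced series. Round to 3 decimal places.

First differences Δz: -17.8, 6.5, -13.3, 16.4, -12.2, 10.0, -15.8, 17.9
Mean of differences = -1.0375
Numerator Σ(Δz_t−Δz̄)(Δz_{t+1}−Δz̄) = -1192.9614
Denominator Σ(Δz_t−Δz̄)² = 1615.2188
r_1(Δz) = -1192.9614 / 1615.2188 = -0.739

-0.739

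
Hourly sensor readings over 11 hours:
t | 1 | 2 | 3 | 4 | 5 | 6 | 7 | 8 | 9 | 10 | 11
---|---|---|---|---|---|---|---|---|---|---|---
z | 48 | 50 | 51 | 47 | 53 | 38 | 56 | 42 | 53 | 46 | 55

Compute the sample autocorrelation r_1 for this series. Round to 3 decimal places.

-0.781

Mean z̄ = (48 + 50 + 51 + 47 + 53 + 38 + 56 + 42 + 53 + 46 + 55)/11 = 49.0000
Numerator Σ_{t=1}^{10}(z_t−z̄)(z_{t+1}−z̄) = -239.0000
Denominator Σ(z_t−z̄)² = 306.0000
r_1 = -239.0000 / 306.0000 = -0.781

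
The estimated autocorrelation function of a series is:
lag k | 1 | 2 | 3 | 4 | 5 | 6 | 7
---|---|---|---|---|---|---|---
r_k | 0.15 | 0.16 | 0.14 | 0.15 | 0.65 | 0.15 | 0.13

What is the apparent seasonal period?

The largest autocorrelation is r_5 = 0.65; the remaining lags stay at or below 0.16.
The dominant spike at lag 5 indicates a seasonal period of 5.

5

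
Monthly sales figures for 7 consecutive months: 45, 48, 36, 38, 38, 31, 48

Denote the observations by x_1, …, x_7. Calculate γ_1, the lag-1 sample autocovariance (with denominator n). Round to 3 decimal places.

-4.169

Mean x̄ = (45 + 48 + 36 + 38 + 38 + 31 + 48)/7 = 40.5714
Σ_{t=1}^{6}(x_t−x̄)(x_{t+1}−x̄) = -29.1837
γ_1 = -29.1837 / 7 = -4.169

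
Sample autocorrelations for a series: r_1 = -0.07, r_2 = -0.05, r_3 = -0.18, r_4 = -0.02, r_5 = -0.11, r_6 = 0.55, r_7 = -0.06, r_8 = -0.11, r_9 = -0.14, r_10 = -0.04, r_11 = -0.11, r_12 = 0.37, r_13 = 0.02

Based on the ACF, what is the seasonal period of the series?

6

The largest autocorrelation is r_6 = 0.55, with a weaker echo at lag 12 (0.37); the remaining lags stay at or below 0.02.
The dominant spike at lag 6 indicates a seasonal period of 6.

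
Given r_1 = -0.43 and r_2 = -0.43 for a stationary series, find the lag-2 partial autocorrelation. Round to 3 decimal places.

-0.754

φ_{22} = (r_2 − r_1²) / (1 − r_1²)
r_1² = (-0.43)² = 0.1849
Numerator = -0.43 − 0.1849 = -0.6149; denominator = 1 − 0.1849 = 0.8151
φ_{22} = -0.6149 / 0.8151 = -0.754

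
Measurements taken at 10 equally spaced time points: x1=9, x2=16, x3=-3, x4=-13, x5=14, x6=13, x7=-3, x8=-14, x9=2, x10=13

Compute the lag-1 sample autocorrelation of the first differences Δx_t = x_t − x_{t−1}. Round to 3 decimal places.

First differences Δx: 7, -19, -10, 27, -1, -16, -11, 16, 11
Mean of differences = 0.4444
Numerator Σ(Δx_t−Δx̄)(Δx_{t+1}−Δx̄) = -41.9753
Denominator Σ(Δx_t−Δx̄)² = 1992.2222
r_1(Δx) = -41.9753 / 1992.2222 = -0.021

-0.021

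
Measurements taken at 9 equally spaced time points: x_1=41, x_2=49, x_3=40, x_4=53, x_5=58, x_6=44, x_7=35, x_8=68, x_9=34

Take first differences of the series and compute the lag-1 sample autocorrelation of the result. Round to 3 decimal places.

First differences Δx: 8, -9, 13, 5, -14, -9, 33, -34
Mean of differences = -0.8750
Numerator Σ(Δx_t−Δx̄)(Δx_{t+1}−Δx̄) = -1471.1406
Denominator Σ(Δx_t−Δx̄)² = 2854.8750
r_1(Δx) = -1471.1406 / 2854.8750 = -0.515

-0.515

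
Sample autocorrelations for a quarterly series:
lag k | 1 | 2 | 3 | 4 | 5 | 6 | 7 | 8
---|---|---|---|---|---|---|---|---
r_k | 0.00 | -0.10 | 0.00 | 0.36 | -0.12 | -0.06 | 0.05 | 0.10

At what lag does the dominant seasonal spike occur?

4

The largest autocorrelation is r_4 = 0.36; the remaining lags stay at or below 0.10.
The dominant spike at lag 4 indicates a seasonal period of 4.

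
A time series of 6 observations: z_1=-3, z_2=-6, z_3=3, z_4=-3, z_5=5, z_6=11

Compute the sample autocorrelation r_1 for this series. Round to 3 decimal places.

Mean z̄ = (-3 − 6 + 3 − 3 + 5 + 11)/6 = 1.1667
Numerator Σ_{t=1}^{5}(z_t−z̄)(z_{t+1}−z̄) = 30.8056
Denominator Σ(z_t−z̄)² = 200.8333
r_1 = 30.8056 / 200.8333 = 0.153

0.153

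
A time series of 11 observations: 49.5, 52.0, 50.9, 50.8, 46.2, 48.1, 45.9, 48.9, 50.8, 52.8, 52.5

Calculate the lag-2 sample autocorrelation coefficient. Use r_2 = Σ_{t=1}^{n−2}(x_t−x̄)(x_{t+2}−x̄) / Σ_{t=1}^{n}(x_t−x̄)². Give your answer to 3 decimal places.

Mean x̄ = (49.5 + 52.0 + 50.9 + 50.8 + 46.2 + 48.1 + 45.9 + 48.9 + 50.8 + 52.8 + 52.5)/11 = 49.8545
Numerator Σ_{t=1}^{9}(x_t−x̄)(x_{t+2}−x̄) = 8.2559
Denominator Σ(x_t−x̄)² = 56.2673
r_2 = 8.2559 / 56.2673 = 0.147

0.147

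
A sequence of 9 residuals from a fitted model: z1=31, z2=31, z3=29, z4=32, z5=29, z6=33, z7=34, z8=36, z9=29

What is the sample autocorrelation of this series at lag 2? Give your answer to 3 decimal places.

0.047

Mean z̄ = (31 + 31 + 29 + 32 + 29 + 33 + 34 + 36 + 29)/9 = 31.5556
Σ(z_t−z̄)(z_{t+2}−z̄) = (1.4198) + (-0.2469) + (6.5309) + (0.6420) + (-6.2469) + (6.4198) + (-6.2469) = 2.2716
Denominator Σ(z_t−z̄)² = 48.2222
r_2 = 2.2716 / 48.2222 = 0.047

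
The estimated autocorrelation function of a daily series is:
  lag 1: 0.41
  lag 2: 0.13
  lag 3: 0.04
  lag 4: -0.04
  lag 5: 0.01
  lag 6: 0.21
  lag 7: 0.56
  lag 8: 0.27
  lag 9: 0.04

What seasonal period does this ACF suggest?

7

The largest autocorrelation is r_7 = 0.56; the remaining lags stay at or below 0.41. The elevated value at lag 1 (0.41), dropping to 0.13 at lag 2, reflects decaying short-term dependence rather than seasonality.
The dominant spike at lag 7 indicates a seasonal period of 7.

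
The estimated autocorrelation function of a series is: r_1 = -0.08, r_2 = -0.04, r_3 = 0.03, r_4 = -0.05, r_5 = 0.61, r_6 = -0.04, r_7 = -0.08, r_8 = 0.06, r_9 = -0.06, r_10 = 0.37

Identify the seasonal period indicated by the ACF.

The largest autocorrelation is r_5 = 0.61, with a weaker echo at lag 10 (0.37); the remaining lags stay at or below 0.06.
The dominant spike at lag 5 indicates a seasonal period of 5.

5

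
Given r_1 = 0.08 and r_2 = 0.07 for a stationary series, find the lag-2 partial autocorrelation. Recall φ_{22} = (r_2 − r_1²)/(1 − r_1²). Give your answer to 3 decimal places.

0.064

φ_{22} = (r_2 − r_1²) / (1 − r_1²)
r_1² = (0.08)² = 0.0064
Numerator = 0.07 − 0.0064 = 0.0636; denominator = 1 − 0.0064 = 0.9936
φ_{22} = 0.0636 / 0.9936 = 0.064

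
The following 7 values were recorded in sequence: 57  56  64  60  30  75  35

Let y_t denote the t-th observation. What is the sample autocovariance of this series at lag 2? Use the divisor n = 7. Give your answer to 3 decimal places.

Mean ȳ = (57 + 56 + 64 + 60 + 30 + 75 + 35)/7 = 53.8571
Σ_{t=1}^{5}(y_t−ȳ)(y_{t+2}−ȳ) = 382.8163
γ_2 = 382.8163 / 7 = 54.688

54.688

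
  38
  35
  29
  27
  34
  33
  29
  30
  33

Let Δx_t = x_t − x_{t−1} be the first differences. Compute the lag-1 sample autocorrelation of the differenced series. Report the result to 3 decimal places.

First differences Δx: -3, -6, -2, 7, -1, -4, 1, 3
Mean of differences = -0.6250
Numerator Σ(Δx_t−Δx̄)(Δx_{t+1}−Δx̄) = 8.4844
Denominator Σ(Δx_t−Δx̄)² = 121.8750
r_1(Δx) = 8.4844 / 121.8750 = 0.070

0.070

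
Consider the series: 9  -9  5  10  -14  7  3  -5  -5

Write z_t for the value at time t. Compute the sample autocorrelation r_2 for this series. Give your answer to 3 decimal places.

Mean z̄ = (9 − 9 + 5 + 10 − 14 + 7 + 3 − 5 − 5)/9 = 0.1111
Σ(z_t−z̄)(z_{t+2}−z̄) = (43.4568) + (-90.0988) + (-68.9877) + (68.1235) + (-40.7654) + (-35.2099) + (-14.7654) = -138.2469
Denominator Σ(z_t−z̄)² = 590.8889
r_2 = -138.2469 / 590.8889 = -0.234

-0.234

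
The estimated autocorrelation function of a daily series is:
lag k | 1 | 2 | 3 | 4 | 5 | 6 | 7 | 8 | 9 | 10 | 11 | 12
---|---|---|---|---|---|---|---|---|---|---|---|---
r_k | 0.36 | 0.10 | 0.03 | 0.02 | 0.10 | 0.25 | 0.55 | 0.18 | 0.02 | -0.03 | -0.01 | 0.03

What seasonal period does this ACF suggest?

7

The largest autocorrelation is r_7 = 0.55; the remaining lags stay at or below 0.36. The elevated value at lag 1 (0.36), dropping to 0.10 at lag 2, reflects decaying short-term dependence rather than seasonality.
The dominant spike at lag 7 indicates a seasonal period of 7.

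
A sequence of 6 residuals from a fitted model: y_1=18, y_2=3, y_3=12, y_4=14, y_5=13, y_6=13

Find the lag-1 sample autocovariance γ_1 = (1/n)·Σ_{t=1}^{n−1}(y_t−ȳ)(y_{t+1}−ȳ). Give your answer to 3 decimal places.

-8.338

Mean ȳ = (18 + 3 + 12 + 14 + 13 + 13)/6 = 12.1667
Σ_{t=1}^{5}(y_t−ȳ)(y_{t+1}−ȳ) = -50.0278
γ_1 = -50.0278 / 6 = -8.338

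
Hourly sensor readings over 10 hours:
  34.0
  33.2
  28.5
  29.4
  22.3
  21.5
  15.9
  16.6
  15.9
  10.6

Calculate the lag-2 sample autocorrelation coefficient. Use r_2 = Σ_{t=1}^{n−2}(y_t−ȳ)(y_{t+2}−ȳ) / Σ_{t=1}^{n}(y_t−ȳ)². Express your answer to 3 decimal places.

Mean ȳ = (34.0 + 33.2 + 28.5 + 29.4 + 22.3 + 21.5 + 15.9 + 16.6 + 15.9 + 10.6)/10 = 22.7900
Numerator Σ_{t=1}^{8}(y_t−ȳ)(y_{t+2}−ȳ) = 255.7838
Denominator Σ(y_t−ȳ)² = 594.0890
r_2 = 255.7838 / 594.0890 = 0.431

0.431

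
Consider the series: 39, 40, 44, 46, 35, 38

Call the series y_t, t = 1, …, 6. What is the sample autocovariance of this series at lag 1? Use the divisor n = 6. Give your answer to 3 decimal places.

0.370

Mean ȳ = (39 + 40 + 44 + 46 + 35 + 38)/6 = 40.3333
Σ_{t=1}^{5}(y_t−ȳ)(y_{t+1}−ȳ) = 2.2222
γ_1 = 2.2222 / 6 = 0.370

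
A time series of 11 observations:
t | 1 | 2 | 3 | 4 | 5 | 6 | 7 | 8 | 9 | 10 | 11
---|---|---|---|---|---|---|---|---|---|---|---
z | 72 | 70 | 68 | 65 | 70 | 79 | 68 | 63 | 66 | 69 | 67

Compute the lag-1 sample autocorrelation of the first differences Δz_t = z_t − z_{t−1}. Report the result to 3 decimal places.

First differences Δz: -2, -2, -3, 5, 9, -11, -5, 3, 3, -2
Mean of differences = -0.5000
Numerator Σ(Δz_t−Δz̄)(Δz_{t+1}−Δz̄) = -16.7500
Denominator Σ(Δz_t−Δz̄)² = 288.5000
r_1(Δz) = -16.7500 / 288.5000 = -0.058

-0.058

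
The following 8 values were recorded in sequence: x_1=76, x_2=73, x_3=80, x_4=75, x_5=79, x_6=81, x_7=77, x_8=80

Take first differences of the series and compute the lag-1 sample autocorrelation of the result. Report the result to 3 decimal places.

First differences Δx: -3, 7, -5, 4, 2, -4, 3
Mean of differences = 0.5714
Numerator Σ(Δx_t−Δx̄)(Δx_{t+1}−Δx̄) = -90.6122
Denominator Σ(Δx_t−Δx̄)² = 125.7143
r_1(Δx) = -90.6122 / 125.7143 = -0.721

-0.721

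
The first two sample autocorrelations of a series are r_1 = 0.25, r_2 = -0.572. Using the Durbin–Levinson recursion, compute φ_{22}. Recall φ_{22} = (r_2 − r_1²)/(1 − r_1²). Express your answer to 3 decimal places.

φ_{22} = (r_2 − r_1²) / (1 − r_1²)
r_1² = (0.25)² = 0.0625
Numerator = -0.572 − 0.0625 = -0.6345; denominator = 1 − 0.0625 = 0.9375
φ_{22} = -0.6345 / 0.9375 = -0.677

-0.677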